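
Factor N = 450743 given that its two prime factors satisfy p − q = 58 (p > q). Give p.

Since p = q + 58, we have 450743 = q(q + 58), so q² + 58q − 450743 = 0.
Discriminant: 58² + 4·450743 = 3364 + 1802972 = 1806336; √1806336 = 1344.
q = (−58 + 1344)/2 = 643, and p = q + 58 = 701.
Check: 643 · 701 = 450743.

701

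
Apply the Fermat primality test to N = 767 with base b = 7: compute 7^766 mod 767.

186

7^1 ≡ 7 (mod 767)
7^2 ≡ 7^2 = 49 ≡ 49 (mod 767)
7^4 ≡ 49^2 = 2401 ≡ 100 (mod 767)
7^8 ≡ 100^2 = 10000 ≡ 29 (mod 767)
7^16 ≡ 29^2 = 841 ≡ 74 (mod 767)
7^32 ≡ 74^2 = 5476 ≡ 107 (mod 767)
7^64 ≡ 107^2 = 11449 ≡ 711 (mod 767)
7^128 ≡ 711^2 = 505521 ≡ 68 (mod 767)
7^256 ≡ 68^2 = 4624 ≡ 22 (mod 767)
7^512 ≡ 22^2 = 484 ≡ 484 (mod 767)
766 = 512 + 128 + 64 + 32 + 16 + 8 + 4 + 2 in binary powers of 2.
So 7^766 ≡ 484 · 68 · 711 · 107 · 74 · 29 · 100 · 49 ≡ 186 (mod 767).
Since 186 ≠ 1, base 7 is a Fermat witness: 767 is composite.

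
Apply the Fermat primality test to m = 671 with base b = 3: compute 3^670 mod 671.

3^1 ≡ 3 (mod 671)
3^2 ≡ 3^2 = 9 ≡ 9 (mod 671)
3^4 ≡ 9^2 = 81 ≡ 81 (mod 671)
3^8 ≡ 81^2 = 6561 ≡ 522 (mod 671)
3^16 ≡ 522^2 = 272484 ≡ 58 (mod 671)
3^32 ≡ 58^2 = 3364 ≡ 9 (mod 671)
3^64 ≡ 9^2 = 81 ≡ 81 (mod 671)
3^128 ≡ 81^2 = 6561 ≡ 522 (mod 671)
3^256 ≡ 522^2 = 272484 ≡ 58 (mod 671)
3^512 ≡ 58^2 = 3364 ≡ 9 (mod 671)
670 = 512 + 128 + 16 + 8 + 4 + 2 in binary powers of 2.
So 3^670 ≡ 9 · 522 · 58 · 522 · 81 · 9 ≡ 1 (mod 671).
Since the result is 1, base 3 gives no evidence that 671 is composite.

1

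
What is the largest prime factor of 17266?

97

17266 = 2 · 8633
8633 = 89 · 97
97 is prime.
So 17266 = 2 · 89 · 97; the largest prime factor is 97.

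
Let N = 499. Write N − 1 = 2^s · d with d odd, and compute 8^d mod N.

498

499 − 1 = 498 = 2^1 · 249, so d = 249.
8^1 ≡ 8 (mod 499)
8^2 ≡ 8^2 = 64 ≡ 64 (mod 499)
8^4 ≡ 64^2 = 4096 ≡ 104 (mod 499)
8^8 ≡ 104^2 = 10816 ≡ 337 (mod 499)
8^16 ≡ 337^2 = 113569 ≡ 296 (mod 499)
8^32 ≡ 296^2 = 87616 ≡ 291 (mod 499)
8^64 ≡ 291^2 = 84681 ≡ 350 (mod 499)
8^128 ≡ 350^2 = 122500 ≡ 245 (mod 499)
249 = 128 + 64 + 32 + 16 + 8 + 1 in binary powers of 2.
So 8^249 ≡ 245 · 350 · 291 · 296 · 337 · 8 ≡ 498 (mod 499).
Since 8^d ≡ 498 (mod 499), base 8 does not prove 499 composite.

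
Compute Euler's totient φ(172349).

Factor: 172349 = 19 · 47 · 193.
φ(172349) = (19−1) · (47−1) · (193−1) = 18 · 46 · 192 = 158976.

158976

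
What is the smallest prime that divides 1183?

7

1183 is odd.
Digit sum 13, not divisible by 3.
Ends in 3: not divisible by 5.
7: 1183 = 7·169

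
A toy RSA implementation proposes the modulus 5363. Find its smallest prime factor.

31

5363 is odd.
Digit sum 17, not divisible by 3.
Ends in 3: not divisible by 5.
7: 5363 = 7·766 + 1
11: 5363 = 11·487 + 6
13: 5363 = 13·412 + 7
17: 5363 = 17·315 + 8
19: 5363 = 19·282 + 5
23: 5363 = 23·233 + 4
29: 5363 = 29·184 + 27
31: 5363 = 31·173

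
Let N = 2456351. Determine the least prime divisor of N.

41

2456351 is odd.
Digit sum 26, not divisible by 3.
Ends in 1: not divisible by 5.
7: 2456351 = 7·350907 + 2
11: 2456351 = 11·223304 + 7
13: 2456351 = 13·188950 + 1
17: 2456351 = 17·144491 + 4
19: 2456351 = 19·129281 + 12
23: 2456351 = 23·106797 + 20
29: 2456351 = 29·84701 + 22
31: 2456351 = 31·79237 + 4
37: 2456351 = 37·66387 + 32
41: 2456351 = 41·59911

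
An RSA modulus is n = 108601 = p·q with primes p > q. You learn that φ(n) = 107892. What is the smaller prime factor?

223

φ(n) = (p−1)(q−1) = n − (p+q) + 1, so p + q = 108601 − 107892 + 1 = 710.
p and q are the roots of t² − 710t + 108601 = 0.
Discriminant: 710² − 4·108601 = 504100 − 434404 = 69696; √69696 = 264.
q = (710 − 264)/2 = 223, p = (710 + 264)/2 = 487.
Check: 223 · 487 = 108601.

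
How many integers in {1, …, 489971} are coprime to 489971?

471240

Factor: 489971 = 67 · 71 · 103.
φ(489971) = (67−1) · (71−1) · (103−1) = 66 · 70 · 102 = 471240.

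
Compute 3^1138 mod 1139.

1097

3^1 ≡ 3 (mod 1139)
3^2 ≡ 3^2 = 9 ≡ 9 (mod 1139)
3^4 ≡ 9^2 = 81 ≡ 81 (mod 1139)
3^8 ≡ 81^2 = 6561 ≡ 866 (mod 1139)
3^16 ≡ 866^2 = 749956 ≡ 494 (mod 1139)
3^32 ≡ 494^2 = 244036 ≡ 290 (mod 1139)
3^64 ≡ 290^2 = 84100 ≡ 953 (mod 1139)
3^128 ≡ 953^2 = 908209 ≡ 426 (mod 1139)
3^256 ≡ 426^2 = 181476 ≡ 375 (mod 1139)
3^512 ≡ 375^2 = 140625 ≡ 528 (mod 1139)
3^1024 ≡ 528^2 = 278784 ≡ 868 (mod 1139)
1138 = 1024 + 64 + 32 + 16 + 2 in binary powers of 2.
So 3^1138 ≡ 868 · 953 · 290 · 494 · 9 ≡ 1097 (mod 1139).
Since 1097 ≠ 1, base 3 is a Fermat witness: 1139 is composite.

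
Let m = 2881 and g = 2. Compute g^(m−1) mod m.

2^1 ≡ 2 (mod 2881)
2^2 ≡ 2^2 = 4 ≡ 4 (mod 2881)
2^4 ≡ 4^2 = 16 ≡ 16 (mod 2881)
2^8 ≡ 16^2 = 256 ≡ 256 (mod 2881)
2^16 ≡ 256^2 = 65536 ≡ 2154 (mod 2881)
2^32 ≡ 2154^2 = 4639716 ≡ 1306 (mod 2881)
2^64 ≡ 1306^2 = 1705636 ≡ 84 (mod 2881)
2^128 ≡ 84^2 = 7056 ≡ 1294 (mod 2881)
2^256 ≡ 1294^2 = 1674436 ≡ 575 (mod 2881)
2^512 ≡ 575^2 = 330625 ≡ 2191 (mod 2881)
2^1024 ≡ 2191^2 = 4800481 ≡ 735 (mod 2881)
2^2048 ≡ 735^2 = 540225 ≡ 1478 (mod 2881)
2880 = 2048 + 512 + 256 + 64 in binary powers of 2.
So 2^2880 ≡ 1478 · 2191 · 575 · 84 ≡ 895 (mod 2881).
Since 895 ≠ 1, base 2 is a Fermat witness: 2881 is composite.

895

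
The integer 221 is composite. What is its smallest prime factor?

221 is odd.
Digit sum 5, not divisible by 3.
Ends in 1: not divisible by 5.
7: 221 = 7·31 + 4
11: 221 = 11·20 + 1
13: 221 = 13·17

13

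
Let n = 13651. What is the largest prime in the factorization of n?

13651 = 11 · 1241
1241 = 17 · 73
73 is prime.
So 13651 = 11 · 17 · 73; the largest prime factor is 73.

73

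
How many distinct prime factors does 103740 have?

103740 = 2^2 · 25935
25935 = 3 · 8645
8645 = 5 · 1729
1729 = 7 · 247
247 = 13 · 19
103740 = 2^2 · 3 · 5 · 7 · 13 · 19, which has 6 distinct prime factors.

6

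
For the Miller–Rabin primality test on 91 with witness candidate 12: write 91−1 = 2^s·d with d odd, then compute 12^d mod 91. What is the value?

91 − 1 = 90 = 2^1 · 45, so d = 45.
12^1 ≡ 12 (mod 91)
12^2 ≡ 12^2 = 144 ≡ 53 (mod 91)
12^4 ≡ 53^2 = 2809 ≡ 79 (mod 91)
12^8 ≡ 79^2 = 6241 ≡ 53 (mod 91)
12^16 ≡ 53^2 = 2809 ≡ 79 (mod 91)
12^32 ≡ 79^2 = 6241 ≡ 53 (mod 91)
45 = 32 + 8 + 4 + 1 in binary powers of 2.
So 12^45 ≡ 53 · 53 · 79 · 12 ≡ 90 (mod 91).
Since 12^d ≡ 90 (mod 91), base 12 does not prove 91 composite.

90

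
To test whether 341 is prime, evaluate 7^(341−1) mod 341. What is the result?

7^1 ≡ 7 (mod 341)
7^2 ≡ 7^2 = 49 ≡ 49 (mod 341)
7^4 ≡ 49^2 = 2401 ≡ 14 (mod 341)
7^8 ≡ 14^2 = 196 ≡ 196 (mod 341)
7^16 ≡ 196^2 = 38416 ≡ 224 (mod 341)
7^32 ≡ 224^2 = 50176 ≡ 49 (mod 341)
7^64 ≡ 49^2 = 2401 ≡ 14 (mod 341)
7^128 ≡ 14^2 = 196 ≡ 196 (mod 341)
7^256 ≡ 196^2 = 38416 ≡ 224 (mod 341)
340 = 256 + 64 + 16 + 4 in binary powers of 2.
So 7^340 ≡ 224 · 14 · 224 · 14 ≡ 56 (mod 341).
Since 56 ≠ 1, base 7 is a Fermat witness: 341 is composite.

56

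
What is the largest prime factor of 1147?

1147 = 31 · 37
37 is prime.
So 1147 = 31 · 37; the largest prime factor is 37.

37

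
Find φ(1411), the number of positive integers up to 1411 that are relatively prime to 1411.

Factor: 1411 = 17 · 83.
φ(1411) = (17−1) · (83−1) = 16 · 82 = 1312.

1312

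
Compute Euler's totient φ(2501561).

2445552

Factor: 2501561 = 103 · 149 · 163.
φ(2501561) = (103−1) · (149−1) · (163−1) = 102 · 148 · 162 = 2445552.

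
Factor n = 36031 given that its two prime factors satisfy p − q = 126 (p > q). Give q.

Since p = q + 126, we have 36031 = q(q + 126), so q² + 126q − 36031 = 0.
Discriminant: 126² + 4·36031 = 15876 + 144124 = 160000; √160000 = 400.
q = (−126 + 400)/2 = 137, and p = q + 126 = 263.
Check: 137 · 263 = 36031.

137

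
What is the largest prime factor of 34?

34 = 2 · 17
17 is prime.
So 34 = 2 · 17; the largest prime factor is 17.

17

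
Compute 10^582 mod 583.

10^1 ≡ 10 (mod 583)
10^2 ≡ 10^2 = 100 ≡ 100 (mod 583)
10^4 ≡ 100^2 = 10000 ≡ 89 (mod 583)
10^8 ≡ 89^2 = 7921 ≡ 342 (mod 583)
10^16 ≡ 342^2 = 116964 ≡ 364 (mod 583)
10^32 ≡ 364^2 = 132496 ≡ 155 (mod 583)
10^64 ≡ 155^2 = 24025 ≡ 122 (mod 583)
10^128 ≡ 122^2 = 14884 ≡ 309 (mod 583)
10^256 ≡ 309^2 = 95481 ≡ 452 (mod 583)
10^512 ≡ 452^2 = 204304 ≡ 254 (mod 583)
582 = 512 + 64 + 4 + 2 in binary powers of 2.
So 10^582 ≡ 254 · 122 · 89 · 100 ≡ 386 (mod 583).
Since 386 ≠ 1, base 10 is a Fermat witness: 583 is composite.

386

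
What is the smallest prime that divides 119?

7

119 is odd.
Digit sum 11, not divisible by 3.
Ends in 9: not divisible by 5.
7: 119 = 7·17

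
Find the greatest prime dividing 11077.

11077 = 11 · 1007
1007 = 19 · 53
53 is prime.
So 11077 = 11 · 19 · 53; the largest prime factor is 53.

53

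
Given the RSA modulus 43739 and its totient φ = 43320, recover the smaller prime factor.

φ(n) = (p−1)(q−1) = n − (p+q) + 1, so p + q = 43739 − 43320 + 1 = 420.
p and q are the roots of t² − 420t + 43739 = 0.
Discriminant: 420² − 4·43739 = 176400 − 174956 = 1444; √1444 = 38.
q = (420 − 38)/2 = 191, p = (420 + 38)/2 = 229.
Check: 191 · 229 = 43739.

191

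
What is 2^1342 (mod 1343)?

2^1 ≡ 2 (mod 1343)
2^2 ≡ 2^2 = 4 ≡ 4 (mod 1343)
2^4 ≡ 4^2 = 16 ≡ 16 (mod 1343)
2^8 ≡ 16^2 = 256 ≡ 256 (mod 1343)
2^16 ≡ 256^2 = 65536 ≡ 1072 (mod 1343)
2^32 ≡ 1072^2 = 1149184 ≡ 919 (mod 1343)
2^64 ≡ 919^2 = 844561 ≡ 1157 (mod 1343)
2^128 ≡ 1157^2 = 1338649 ≡ 1021 (mod 1343)
2^256 ≡ 1021^2 = 1042441 ≡ 273 (mod 1343)
2^512 ≡ 273^2 = 74529 ≡ 664 (mod 1343)
2^1024 ≡ 664^2 = 440896 ≡ 392 (mod 1343)
1342 = 1024 + 256 + 32 + 16 + 8 + 4 + 2 in binary powers of 2.
So 2^1342 ≡ 392 · 273 · 919 · 1072 · 256 · 16 · 4 ≡ 914 (mod 1343).
Since 914 ≠ 1, base 2 is a Fermat witness: 1343 is composite.

914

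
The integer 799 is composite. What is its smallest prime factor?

799 is odd.
Digit sum 25, not divisible by 3.
Ends in 9: not divisible by 5.
7: 799 = 7·114 + 1
11: 799 = 11·72 + 7
13: 799 = 13·61 + 6
17: 799 = 17·47

17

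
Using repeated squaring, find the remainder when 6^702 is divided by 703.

628

6^1 ≡ 6 (mod 703)
6^2 ≡ 6^2 = 36 ≡ 36 (mod 703)
6^4 ≡ 36^2 = 1296 ≡ 593 (mod 703)
6^8 ≡ 593^2 = 351649 ≡ 149 (mod 703)
6^16 ≡ 149^2 = 22201 ≡ 408 (mod 703)
6^32 ≡ 408^2 = 166464 ≡ 556 (mod 703)
6^64 ≡ 556^2 = 309136 ≡ 519 (mod 703)
6^128 ≡ 519^2 = 269361 ≡ 112 (mod 703)
6^256 ≡ 112^2 = 12544 ≡ 593 (mod 703)
6^512 ≡ 593^2 = 351649 ≡ 149 (mod 703)
702 = 512 + 128 + 32 + 16 + 8 + 4 + 2 in binary powers of 2.
So 6^702 ≡ 149 · 112 · 556 · 408 · 149 · 593 · 36 ≡ 628 (mod 703).
Since 628 ≠ 1, base 6 is a Fermat witness: 703 is composite.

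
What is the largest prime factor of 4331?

4331 = 61 · 71
71 is prime.
So 4331 = 61 · 71; the largest prime factor is 71.

71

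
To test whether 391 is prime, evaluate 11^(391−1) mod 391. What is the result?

11^1 ≡ 11 (mod 391)
11^2 ≡ 11^2 = 121 ≡ 121 (mod 391)
11^4 ≡ 121^2 = 14641 ≡ 174 (mod 391)
11^8 ≡ 174^2 = 30276 ≡ 169 (mod 391)
11^16 ≡ 169^2 = 28561 ≡ 18 (mod 391)
11^32 ≡ 18^2 = 324 ≡ 324 (mod 391)
11^64 ≡ 324^2 = 104976 ≡ 188 (mod 391)
11^128 ≡ 188^2 = 35344 ≡ 154 (mod 391)
11^256 ≡ 154^2 = 23716 ≡ 256 (mod 391)
390 = 256 + 128 + 4 + 2 in binary powers of 2.
So 11^390 ≡ 256 · 154 · 174 · 121 ≡ 110 (mod 391).
Since 110 ≠ 1, base 11 is a Fermat witness: 391 is composite.

110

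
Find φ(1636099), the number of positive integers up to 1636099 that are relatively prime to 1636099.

Factor: 1636099 = 97 · 101 · 167.
φ(1636099) = (97−1) · (101−1) · (167−1) = 96 · 100 · 166 = 1593600.

1593600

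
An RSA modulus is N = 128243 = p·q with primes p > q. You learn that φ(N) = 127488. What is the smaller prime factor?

257

φ(n) = (p−1)(q−1) = n − (p+q) + 1, so p + q = 128243 − 127488 + 1 = 756.
p and q are the roots of t² − 756t + 128243 = 0.
Discriminant: 756² − 4·128243 = 571536 − 512972 = 58564; √58564 = 242.
q = (756 − 242)/2 = 257, p = (756 + 242)/2 = 499.
Check: 257 · 499 = 128243.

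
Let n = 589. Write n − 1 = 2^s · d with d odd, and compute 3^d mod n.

426

589 − 1 = 588 = 2^2 · 147, so d = 147.
3^1 ≡ 3 (mod 589)
3^2 ≡ 3^2 = 9 ≡ 9 (mod 589)
3^4 ≡ 9^2 = 81 ≡ 81 (mod 589)
3^8 ≡ 81^2 = 6561 ≡ 82 (mod 589)
3^16 ≡ 82^2 = 6724 ≡ 245 (mod 589)
3^32 ≡ 245^2 = 60025 ≡ 536 (mod 589)
3^64 ≡ 536^2 = 287296 ≡ 453 (mod 589)
3^128 ≡ 453^2 = 205209 ≡ 237 (mod 589)
147 = 128 + 16 + 2 + 1 in binary powers of 2.
So 3^147 ≡ 237 · 245 · 9 · 3 ≡ 426 (mod 589).
Squaring chain: 426 → 64; never reaches −1, so base 3 is a Miller–Rabin witness that 589 is composite.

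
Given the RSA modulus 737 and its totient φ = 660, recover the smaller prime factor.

11

φ(n) = (p−1)(q−1) = n − (p+q) + 1, so p + q = 737 − 660 + 1 = 78.
p and q are the roots of t² − 78t + 737 = 0.
Discriminant: 78² − 4·737 = 6084 − 2948 = 3136; √3136 = 56.
q = (78 − 56)/2 = 11, p = (78 + 56)/2 = 67.
Check: 11 · 67 = 737.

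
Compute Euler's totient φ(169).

156

Factor: 169 = 13^2.
φ(169) = 13^1·(13−1) = 156.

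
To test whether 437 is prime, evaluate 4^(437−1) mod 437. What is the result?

123

4^1 ≡ 4 (mod 437)
4^2 ≡ 4^2 = 16 ≡ 16 (mod 437)
4^4 ≡ 16^2 = 256 ≡ 256 (mod 437)
4^8 ≡ 256^2 = 65536 ≡ 423 (mod 437)
4^16 ≡ 423^2 = 178929 ≡ 196 (mod 437)
4^32 ≡ 196^2 = 38416 ≡ 397 (mod 437)
4^64 ≡ 397^2 = 157609 ≡ 289 (mod 437)
4^128 ≡ 289^2 = 83521 ≡ 54 (mod 437)
4^256 ≡ 54^2 = 2916 ≡ 294 (mod 437)
436 = 256 + 128 + 32 + 16 + 4 in binary powers of 2.
So 4^436 ≡ 294 · 54 · 397 · 196 · 256 ≡ 123 (mod 437).
Since 123 ≠ 1, base 4 is a Fermat witness: 437 is composite.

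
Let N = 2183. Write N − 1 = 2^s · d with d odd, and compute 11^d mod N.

2183 − 1 = 2182 = 2^1 · 1091, so d = 1091.
11^1 ≡ 11 (mod 2183)
11^2 ≡ 11^2 = 121 ≡ 121 (mod 2183)
11^4 ≡ 121^2 = 14641 ≡ 1543 (mod 2183)
11^8 ≡ 1543^2 = 2380849 ≡ 1379 (mod 2183)
11^16 ≡ 1379^2 = 1901641 ≡ 248 (mod 2183)
11^32 ≡ 248^2 = 61504 ≡ 380 (mod 2183)
11^64 ≡ 380^2 = 144400 ≡ 322 (mod 2183)
11^128 ≡ 322^2 = 103684 ≡ 1083 (mod 2183)
11^256 ≡ 1083^2 = 1172889 ≡ 618 (mod 2183)
11^512 ≡ 618^2 = 381924 ≡ 2082 (mod 2183)
11^1024 ≡ 2082^2 = 4334724 ≡ 1469 (mod 2183)
1091 = 1024 + 64 + 2 + 1 in binary powers of 2.
So 11^1091 ≡ 1469 · 322 · 121 · 11 ≡ 1026 (mod 2183).
Squaring chain: 1026; never reaches −1, so base 11 is a Miller–Rabin witness that 2183 is composite.

1026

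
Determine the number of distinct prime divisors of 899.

2

899 = 29 · 31
899 = 29 · 31, which has 2 distinct prime factors.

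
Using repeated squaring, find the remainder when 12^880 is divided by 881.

1

12^1 ≡ 12 (mod 881)
12^2 ≡ 12^2 = 144 ≡ 144 (mod 881)
12^4 ≡ 144^2 = 20736 ≡ 473 (mod 881)
12^8 ≡ 473^2 = 223729 ≡ 836 (mod 881)
12^16 ≡ 836^2 = 698896 ≡ 263 (mod 881)
12^32 ≡ 263^2 = 69169 ≡ 451 (mod 881)
12^64 ≡ 451^2 = 203401 ≡ 771 (mod 881)
12^128 ≡ 771^2 = 594441 ≡ 647 (mod 881)
12^256 ≡ 647^2 = 418609 ≡ 134 (mod 881)
12^512 ≡ 134^2 = 17956 ≡ 336 (mod 881)
880 = 512 + 256 + 64 + 32 + 16 in binary powers of 2.
So 12^880 ≡ 336 · 134 · 771 · 451 · 263 ≡ 1 (mod 881).
Since the result is 1, base 12 gives no evidence that 881 is composite.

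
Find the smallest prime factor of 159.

159 is odd.
Digit sum 15, divisible by 3.

3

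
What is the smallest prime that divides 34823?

97

34823 is odd.
Digit sum 20, not divisible by 3.
Ends in 3: not divisible by 5.
7: 34823 = 7·4974 + 5
11: 34823 = 11·3165 + 8
13: 34823 = 13·2678 + 9
17: 34823 = 17·2048 + 7
19: 34823 = 19·1832 + 15
23: 34823 = 23·1514 + 1
29: 34823 = 29·1200 + 23
31: 34823 = 31·1123 + 10
37: 34823 = 37·941 + 6
41: 34823 = 41·849 + 14
43: 34823 = 43·809 + 36
47: 34823 = 47·740 + 43
53: 34823 = 53·657 + 2
59: 34823 = 59·590 + 13
61: 34823 = 61·570 + 53
67: 34823 = 67·519 + 50
71: 34823 = 71·490 + 33
73: 34823 = 73·477 + 2
79: 34823 = 79·440 + 63
83: 34823 = 83·419 + 46
89: 34823 = 89·391 + 24
97: 34823 = 97·359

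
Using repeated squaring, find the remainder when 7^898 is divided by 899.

7^1 ≡ 7 (mod 899)
7^2 ≡ 7^2 = 49 ≡ 49 (mod 899)
7^4 ≡ 49^2 = 2401 ≡ 603 (mod 899)
7^8 ≡ 603^2 = 363609 ≡ 413 (mod 899)
7^16 ≡ 413^2 = 170569 ≡ 658 (mod 899)
7^32 ≡ 658^2 = 432964 ≡ 545 (mod 899)
7^64 ≡ 545^2 = 297025 ≡ 355 (mod 899)
7^128 ≡ 355^2 = 126025 ≡ 165 (mod 899)
7^256 ≡ 165^2 = 27225 ≡ 255 (mod 899)
7^512 ≡ 255^2 = 65025 ≡ 297 (mod 899)
898 = 512 + 256 + 128 + 2 in binary powers of 2.
So 7^898 ≡ 297 · 255 · 165 · 49 ≡ 484 (mod 899).
Since 484 ≠ 1, base 7 is a Fermat witness: 899 is composite.

484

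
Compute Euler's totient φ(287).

Factor: 287 = 7 · 41.
φ(287) = (7−1) · (41−1) = 6 · 40 = 240.

240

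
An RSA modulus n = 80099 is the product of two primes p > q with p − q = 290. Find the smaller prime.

173

Since p = q + 290, we have 80099 = q(q + 290), so q² + 290q − 80099 = 0.
Discriminant: 290² + 4·80099 = 84100 + 320396 = 404496; √404496 = 636.
q = (−290 + 636)/2 = 173, and p = q + 290 = 463.
Check: 173 · 463 = 80099.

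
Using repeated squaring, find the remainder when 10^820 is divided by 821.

10^1 ≡ 10 (mod 821)
10^2 ≡ 10^2 = 100 ≡ 100 (mod 821)
10^4 ≡ 100^2 = 10000 ≡ 148 (mod 821)
10^8 ≡ 148^2 = 21904 ≡ 558 (mod 821)
10^16 ≡ 558^2 = 311364 ≡ 205 (mod 821)
10^32 ≡ 205^2 = 42025 ≡ 154 (mod 821)
10^64 ≡ 154^2 = 23716 ≡ 728 (mod 821)
10^128 ≡ 728^2 = 529984 ≡ 439 (mod 821)
10^256 ≡ 439^2 = 192721 ≡ 607 (mod 821)
10^512 ≡ 607^2 = 368449 ≡ 641 (mod 821)
820 = 512 + 256 + 32 + 16 + 4 in binary powers of 2.
So 10^820 ≡ 641 · 607 · 154 · 205 · 148 ≡ 1 (mod 821).
Since the result is 1, base 10 gives no evidence that 821 is composite.

1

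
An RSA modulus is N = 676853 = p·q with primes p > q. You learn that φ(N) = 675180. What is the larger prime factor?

φ(n) = (p−1)(q−1) = n − (p+q) + 1, so p + q = 676853 − 675180 + 1 = 1674.
p and q are the roots of t² − 1674t + 676853 = 0.
Discriminant: 1674² − 4·676853 = 2802276 − 2707412 = 94864; √94864 = 308.
q = (1674 − 308)/2 = 683, p = (1674 + 308)/2 = 991.
Check: 683 · 991 = 676853.

991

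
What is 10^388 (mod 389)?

10^1 ≡ 10 (mod 389)
10^2 ≡ 10^2 = 100 ≡ 100 (mod 389)
10^4 ≡ 100^2 = 10000 ≡ 275 (mod 389)
10^8 ≡ 275^2 = 75625 ≡ 159 (mod 389)
10^16 ≡ 159^2 = 25281 ≡ 385 (mod 389)
10^32 ≡ 385^2 = 148225 ≡ 16 (mod 389)
10^64 ≡ 16^2 = 256 ≡ 256 (mod 389)
10^128 ≡ 256^2 = 65536 ≡ 184 (mod 389)
10^256 ≡ 184^2 = 33856 ≡ 13 (mod 389)
388 = 256 + 128 + 4 in binary powers of 2.
So 10^388 ≡ 13 · 184 · 275 ≡ 1 (mod 389).
Since the result is 1, base 10 gives no evidence that 389 is composite.

1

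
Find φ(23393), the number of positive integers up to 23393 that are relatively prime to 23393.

Factor: 23393 = 149 · 157.
φ(23393) = (149−1) · (157−1) = 148 · 156 = 23088.

23088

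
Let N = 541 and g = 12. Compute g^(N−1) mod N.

1

12^1 ≡ 12 (mod 541)
12^2 ≡ 12^2 = 144 ≡ 144 (mod 541)
12^4 ≡ 144^2 = 20736 ≡ 178 (mod 541)
12^8 ≡ 178^2 = 31684 ≡ 306 (mod 541)
12^16 ≡ 306^2 = 93636 ≡ 43 (mod 541)
12^32 ≡ 43^2 = 1849 ≡ 226 (mod 541)
12^64 ≡ 226^2 = 51076 ≡ 222 (mod 541)
12^128 ≡ 222^2 = 49284 ≡ 53 (mod 541)
12^256 ≡ 53^2 = 2809 ≡ 104 (mod 541)
12^512 ≡ 104^2 = 10816 ≡ 537 (mod 541)
540 = 512 + 16 + 8 + 4 in binary powers of 2.
So 12^540 ≡ 537 · 43 · 306 · 178 ≡ 1 (mod 541).
Since the result is 1, base 12 gives no evidence that 541 is composite.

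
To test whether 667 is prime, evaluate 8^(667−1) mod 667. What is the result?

8^1 ≡ 8 (mod 667)
8^2 ≡ 8^2 = 64 ≡ 64 (mod 667)
8^4 ≡ 64^2 = 4096 ≡ 94 (mod 667)
8^8 ≡ 94^2 = 8836 ≡ 165 (mod 667)
8^16 ≡ 165^2 = 27225 ≡ 545 (mod 667)
8^32 ≡ 545^2 = 297025 ≡ 210 (mod 667)
8^64 ≡ 210^2 = 44100 ≡ 78 (mod 667)
8^128 ≡ 78^2 = 6084 ≡ 81 (mod 667)
8^256 ≡ 81^2 = 6561 ≡ 558 (mod 667)
8^512 ≡ 558^2 = 311364 ≡ 542 (mod 667)
666 = 512 + 128 + 16 + 8 + 2 in binary powers of 2.
So 8^666 ≡ 542 · 81 · 545 · 165 · 64 ≡ 473 (mod 667).
Since 473 ≠ 1, base 8 is a Fermat witness: 667 is composite.

473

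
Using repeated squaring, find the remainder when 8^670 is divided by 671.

243

8^1 ≡ 8 (mod 671)
8^2 ≡ 8^2 = 64 ≡ 64 (mod 671)
8^4 ≡ 64^2 = 4096 ≡ 70 (mod 671)
8^8 ≡ 70^2 = 4900 ≡ 203 (mod 671)
8^16 ≡ 203^2 = 41209 ≡ 278 (mod 671)
8^32 ≡ 278^2 = 77284 ≡ 119 (mod 671)
8^64 ≡ 119^2 = 14161 ≡ 70 (mod 671)
8^128 ≡ 70^2 = 4900 ≡ 203 (mod 671)
8^256 ≡ 203^2 = 41209 ≡ 278 (mod 671)
8^512 ≡ 278^2 = 77284 ≡ 119 (mod 671)
670 = 512 + 128 + 16 + 8 + 4 + 2 in binary powers of 2.
So 8^670 ≡ 119 · 203 · 278 · 203 · 70 · 64 ≡ 243 (mod 671).
Since 243 ≠ 1, base 8 is a Fermat witness: 671 is composite.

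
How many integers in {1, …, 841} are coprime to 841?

812

Factor: 841 = 29^2.
φ(841) = 29^1·(29−1) = 812.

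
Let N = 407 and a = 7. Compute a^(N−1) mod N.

81

7^1 ≡ 7 (mod 407)
7^2 ≡ 7^2 = 49 ≡ 49 (mod 407)
7^4 ≡ 49^2 = 2401 ≡ 366 (mod 407)
7^8 ≡ 366^2 = 133956 ≡ 53 (mod 407)
7^16 ≡ 53^2 = 2809 ≡ 367 (mod 407)
7^32 ≡ 367^2 = 134689 ≡ 379 (mod 407)
7^64 ≡ 379^2 = 143641 ≡ 377 (mod 407)
7^128 ≡ 377^2 = 142129 ≡ 86 (mod 407)
7^256 ≡ 86^2 = 7396 ≡ 70 (mod 407)
406 = 256 + 128 + 16 + 4 + 2 in binary powers of 2.
So 7^406 ≡ 70 · 86 · 367 · 366 · 49 ≡ 81 (mod 407).
Since 81 ≠ 1, base 7 is a Fermat witness: 407 is composite.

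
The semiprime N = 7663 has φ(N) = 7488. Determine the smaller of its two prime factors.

79

φ(n) = (p−1)(q−1) = n − (p+q) + 1, so p + q = 7663 − 7488 + 1 = 176.
p and q are the roots of t² − 176t + 7663 = 0.
Discriminant: 176² − 4·7663 = 30976 − 30652 = 324; √324 = 18.
q = (176 − 18)/2 = 79, p = (176 + 18)/2 = 97.
Check: 79 · 97 = 7663.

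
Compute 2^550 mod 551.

245

2^1 ≡ 2 (mod 551)
2^2 ≡ 2^2 = 4 ≡ 4 (mod 551)
2^4 ≡ 4^2 = 16 ≡ 16 (mod 551)
2^8 ≡ 16^2 = 256 ≡ 256 (mod 551)
2^16 ≡ 256^2 = 65536 ≡ 518 (mod 551)
2^32 ≡ 518^2 = 268324 ≡ 538 (mod 551)
2^64 ≡ 538^2 = 289444 ≡ 169 (mod 551)
2^128 ≡ 169^2 = 28561 ≡ 460 (mod 551)
2^256 ≡ 460^2 = 211600 ≡ 16 (mod 551)
2^512 ≡ 16^2 = 256 ≡ 256 (mod 551)
550 = 512 + 32 + 4 + 2 in binary powers of 2.
So 2^550 ≡ 256 · 538 · 16 · 4 ≡ 245 (mod 551).
Since 245 ≠ 1, base 2 is a Fermat witness: 551 is composite.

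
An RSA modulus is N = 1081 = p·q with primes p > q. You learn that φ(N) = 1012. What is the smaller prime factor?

23

φ(n) = (p−1)(q−1) = n − (p+q) + 1, so p + q = 1081 − 1012 + 1 = 70.
p and q are the roots of t² − 70t + 1081 = 0.
Discriminant: 70² − 4·1081 = 4900 − 4324 = 576; √576 = 24.
q = (70 − 24)/2 = 23, p = (70 + 24)/2 = 47.
Check: 23 · 47 = 1081.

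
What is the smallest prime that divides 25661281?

89

25661281 is odd.
Digit sum 31, not divisible by 3.
Ends in 1: not divisible by 5.
7: 25661281 = 7·3665897 + 2
11: 25661281 = 11·2332843 + 8
13: 25661281 = 13·1973944 + 9
17: 25661281 = 17·1509487 + 2
19: 25661281 = 19·1350593 + 14
23: 25661281 = 23·1115707 + 20
29: 25661281 = 29·884871 + 22
31: 25661281 = 31·827783 + 8
37: 25661281 = 37·693548 + 5
41: 25661281 = 41·625884 + 37
43: 25661281 = 43·596773 + 42
47: 25661281 = 47·545984 + 33
53: 25661281 = 53·484175 + 6
59: 25661281 = 59·434936 + 57
61: 25661281 = 61·420676 + 45
67: 25661281 = 67·383004 + 13
71: 25661281 = 71·361426 + 35
73: 25661281 = 73·351524 + 29
79: 25661281 = 79·324826 + 27
83: 25661281 = 83·309172 + 5
89: 25661281 = 89·288329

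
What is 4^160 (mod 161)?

4^1 ≡ 4 (mod 161)
4^2 ≡ 4^2 = 16 ≡ 16 (mod 161)
4^4 ≡ 16^2 = 256 ≡ 95 (mod 161)
4^8 ≡ 95^2 = 9025 ≡ 9 (mod 161)
4^16 ≡ 9^2 = 81 ≡ 81 (mod 161)
4^32 ≡ 81^2 = 6561 ≡ 121 (mod 161)
4^64 ≡ 121^2 = 14641 ≡ 151 (mod 161)
4^128 ≡ 151^2 = 22801 ≡ 100 (mod 161)
160 = 128 + 32 in binary powers of 2.
So 4^160 ≡ 100 · 121 ≡ 25 (mod 161).
Since 25 ≠ 1, base 4 is a Fermat witness: 161 is composite.

25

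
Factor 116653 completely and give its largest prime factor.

116653 = 31 · 3763
3763 = 53 · 71
71 is prime.
So 116653 = 31 · 53 · 71; the largest prime factor is 71.

71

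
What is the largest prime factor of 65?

65 = 5 · 13
13 is prime.
So 65 = 5 · 13; the largest prime factor is 13.

13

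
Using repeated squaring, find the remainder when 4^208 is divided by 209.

42

4^1 ≡ 4 (mod 209)
4^2 ≡ 4^2 = 16 ≡ 16 (mod 209)
4^4 ≡ 16^2 = 256 ≡ 47 (mod 209)
4^8 ≡ 47^2 = 2209 ≡ 119 (mod 209)
4^16 ≡ 119^2 = 14161 ≡ 158 (mod 209)
4^32 ≡ 158^2 = 24964 ≡ 93 (mod 209)
4^64 ≡ 93^2 = 8649 ≡ 80 (mod 209)
4^128 ≡ 80^2 = 6400 ≡ 130 (mod 209)
208 = 128 + 64 + 16 in binary powers of 2.
So 4^208 ≡ 130 · 80 · 158 ≡ 42 (mod 209).
Since 42 ≠ 1, base 4 is a Fermat witness: 209 is composite.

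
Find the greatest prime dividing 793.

793 = 13 · 61
61 is prime.
So 793 = 13 · 61; the largest prime factor is 61.

61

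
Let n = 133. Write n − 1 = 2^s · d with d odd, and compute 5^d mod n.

133 − 1 = 132 = 2^2 · 33, so d = 33.
5^1 ≡ 5 (mod 133)
5^2 ≡ 5^2 = 25 ≡ 25 (mod 133)
5^4 ≡ 25^2 = 625 ≡ 93 (mod 133)
5^8 ≡ 93^2 = 8649 ≡ 4 (mod 133)
5^16 ≡ 4^2 = 16 ≡ 16 (mod 133)
5^32 ≡ 16^2 = 256 ≡ 123 (mod 133)
33 = 32 + 1 in binary powers of 2.
So 5^33 ≡ 123 · 5 ≡ 83 (mod 133).
Squaring chain: 83 → 106; never reaches −1, so base 5 is a Miller–Rabin witness that 133 is composite.

83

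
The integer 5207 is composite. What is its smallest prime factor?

41

5207 is odd.
Digit sum 14, not divisible by 3.
Ends in 7: not divisible by 5.
7: 5207 = 7·743 + 6
11: 5207 = 11·473 + 4
13: 5207 = 13·400 + 7
17: 5207 = 17·306 + 5
19: 5207 = 19·274 + 1
23: 5207 = 23·226 + 9
29: 5207 = 29·179 + 16
31: 5207 = 31·167 + 30
37: 5207 = 37·140 + 27
41: 5207 = 41·127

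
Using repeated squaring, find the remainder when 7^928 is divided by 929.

1

7^1 ≡ 7 (mod 929)
7^2 ≡ 7^2 = 49 ≡ 49 (mod 929)
7^4 ≡ 49^2 = 2401 ≡ 543 (mod 929)
7^8 ≡ 543^2 = 294849 ≡ 356 (mod 929)
7^16 ≡ 356^2 = 126736 ≡ 392 (mod 929)
7^32 ≡ 392^2 = 153664 ≡ 379 (mod 929)
7^64 ≡ 379^2 = 143641 ≡ 575 (mod 929)
7^128 ≡ 575^2 = 330625 ≡ 830 (mod 929)
7^256 ≡ 830^2 = 688900 ≡ 511 (mod 929)
7^512 ≡ 511^2 = 261121 ≡ 72 (mod 929)
928 = 512 + 256 + 128 + 32 in binary powers of 2.
So 7^928 ≡ 72 · 511 · 830 · 379 ≡ 1 (mod 929).
Since the result is 1, base 7 gives no evidence that 929 is composite.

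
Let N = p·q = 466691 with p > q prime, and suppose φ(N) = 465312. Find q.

φ(n) = (p−1)(q−1) = n − (p+q) + 1, so p + q = 466691 − 465312 + 1 = 1380.
p and q are the roots of t² − 1380t + 466691 = 0.
Discriminant: 1380² − 4·466691 = 1904400 − 1866764 = 37636; √37636 = 194.
q = (1380 − 194)/2 = 593, p = (1380 + 194)/2 = 787.
Check: 593 · 787 = 466691.

593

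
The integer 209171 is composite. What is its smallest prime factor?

19

209171 is odd.
Digit sum 20, not divisible by 3.
Ends in 1: not divisible by 5.
7: 209171 = 7·29881 + 4
11: 209171 = 11·19015 + 6
13: 209171 = 13·16090 + 1
17: 209171 = 17·12304 + 3
19: 209171 = 19·11009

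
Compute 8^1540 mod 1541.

8^1 ≡ 8 (mod 1541)
8^2 ≡ 8^2 = 64 ≡ 64 (mod 1541)
8^4 ≡ 64^2 = 4096 ≡ 1014 (mod 1541)
8^8 ≡ 1014^2 = 1028196 ≡ 349 (mod 1541)
8^16 ≡ 349^2 = 121801 ≡ 62 (mod 1541)
8^32 ≡ 62^2 = 3844 ≡ 762 (mod 1541)
8^64 ≡ 762^2 = 580644 ≡ 1228 (mod 1541)
8^128 ≡ 1228^2 = 1507984 ≡ 886 (mod 1541)
8^256 ≡ 886^2 = 784996 ≡ 627 (mod 1541)
8^512 ≡ 627^2 = 393129 ≡ 174 (mod 1541)
8^1024 ≡ 174^2 = 30276 ≡ 997 (mod 1541)
1540 = 1024 + 512 + 4 in binary powers of 2.
So 8^1540 ≡ 997 · 174 · 1014 ≡ 1 (mod 1541).
Since the result is 1, base 8 gives no evidence that 1541 is composite.

1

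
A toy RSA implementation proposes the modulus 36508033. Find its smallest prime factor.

79

36508033 is odd.
Digit sum 28, not divisible by 3.
Ends in 3: not divisible by 5.
7: 36508033 = 7·5215433 + 2
11: 36508033 = 11·3318912 + 1
13: 36508033 = 13·2808310 + 3
17: 36508033 = 17·2147531 + 6
19: 36508033 = 19·1921475 + 8
23: 36508033 = 23·1587305 + 18
29: 36508033 = 29·1258897 + 20
31: 36508033 = 31·1177678 + 15
37: 36508033 = 37·986703 + 22
41: 36508033 = 41·890439 + 34
43: 36508033 = 43·849024 + 1
47: 36508033 = 47·776766 + 31
53: 36508033 = 53·688830 + 43
59: 36508033 = 59·618780 + 13
61: 36508033 = 61·598492 + 21
67: 36508033 = 67·544896 + 1
71: 36508033 = 71·514197 + 46
73: 36508033 = 73·500110 + 3
79: 36508033 = 79·462127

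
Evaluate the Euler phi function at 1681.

Factor: 1681 = 41^2.
φ(1681) = 41^1·(41−1) = 1640.

1640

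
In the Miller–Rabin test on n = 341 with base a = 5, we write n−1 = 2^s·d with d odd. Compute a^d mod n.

67

341 − 1 = 340 = 2^2 · 85, so d = 85.
5^1 ≡ 5 (mod 341)
5^2 ≡ 5^2 = 25 ≡ 25 (mod 341)
5^4 ≡ 25^2 = 625 ≡ 284 (mod 341)
5^8 ≡ 284^2 = 80656 ≡ 180 (mod 341)
5^16 ≡ 180^2 = 32400 ≡ 5 (mod 341)
5^32 ≡ 5^2 = 25 ≡ 25 (mod 341)
5^64 ≡ 25^2 = 625 ≡ 284 (mod 341)
85 = 64 + 16 + 4 + 1 in binary powers of 2.
So 5^85 ≡ 284 · 5 · 284 · 5 ≡ 67 (mod 341).
Squaring chain: 67 → 56; never reaches −1, so base 5 is a Miller–Rabin witness that 341 is composite.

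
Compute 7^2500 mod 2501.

7^1 ≡ 7 (mod 2501)
7^2 ≡ 7^2 = 49 ≡ 49 (mod 2501)
7^4 ≡ 49^2 = 2401 ≡ 2401 (mod 2501)
7^8 ≡ 2401^2 = 5764801 ≡ 2497 (mod 2501)
7^16 ≡ 2497^2 = 6235009 ≡ 16 (mod 2501)
7^32 ≡ 16^2 = 256 ≡ 256 (mod 2501)
7^64 ≡ 256^2 = 65536 ≡ 510 (mod 2501)
7^128 ≡ 510^2 = 260100 ≡ 2497 (mod 2501)
7^256 ≡ 2497^2 = 6235009 ≡ 16 (mod 2501)
7^512 ≡ 16^2 = 256 ≡ 256 (mod 2501)
7^1024 ≡ 256^2 = 65536 ≡ 510 (mod 2501)
7^2048 ≡ 510^2 = 260100 ≡ 2497 (mod 2501)
2500 = 2048 + 256 + 128 + 64 + 4 in binary powers of 2.
So 7^2500 ≡ 2497 · 16 · 2497 · 510 · 2401 ≡ 1721 (mod 2501).
Since 1721 ≠ 1, base 7 is a Fermat witness: 2501 is composite.

1721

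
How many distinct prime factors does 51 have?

51 = 3 · 17
51 = 3 · 17, which has 2 distinct prime factors.

2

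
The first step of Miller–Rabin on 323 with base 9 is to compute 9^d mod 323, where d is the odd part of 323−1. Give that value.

264

323 − 1 = 322 = 2^1 · 161, so d = 161.
9^1 ≡ 9 (mod 323)
9^2 ≡ 9^2 = 81 ≡ 81 (mod 323)
9^4 ≡ 81^2 = 6561 ≡ 101 (mod 323)
9^8 ≡ 101^2 = 10201 ≡ 188 (mod 323)
9^16 ≡ 188^2 = 35344 ≡ 137 (mod 323)
9^32 ≡ 137^2 = 18769 ≡ 35 (mod 323)
9^64 ≡ 35^2 = 1225 ≡ 256 (mod 323)
9^128 ≡ 256^2 = 65536 ≡ 290 (mod 323)
161 = 128 + 32 + 1 in binary powers of 2.
So 9^161 ≡ 290 · 35 · 9 ≡ 264 (mod 323).
Squaring chain: 264; never reaches −1, so base 9 is a Miller–Rabin witness that 323 is composite.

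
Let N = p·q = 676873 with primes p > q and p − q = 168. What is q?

Since p = q + 168, we have 676873 = q(q + 168), so q² + 168q − 676873 = 0.
Discriminant: 168² + 4·676873 = 28224 + 2707492 = 2735716; √2735716 = 1654.
q = (−168 + 1654)/2 = 743, and p = q + 168 = 911.
Check: 743 · 911 = 676873.

743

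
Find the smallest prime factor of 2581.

29

2581 is odd.
Digit sum 16, not divisible by 3.
Ends in 1: not divisible by 5.
7: 2581 = 7·368 + 5
11: 2581 = 11·234 + 7
13: 2581 = 13·198 + 7
17: 2581 = 17·151 + 14
19: 2581 = 19·135 + 16
23: 2581 = 23·112 + 5
29: 2581 = 29·89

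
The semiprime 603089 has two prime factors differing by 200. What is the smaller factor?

683

Since p = q + 200, we have 603089 = q(q + 200), so q² + 200q − 603089 = 0.
Discriminant: 200² + 4·603089 = 40000 + 2412356 = 2452356; √2452356 = 1566.
q = (−200 + 1566)/2 = 683, and p = q + 200 = 883.
Check: 683 · 883 = 603089.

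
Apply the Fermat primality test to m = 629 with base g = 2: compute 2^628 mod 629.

2^1 ≡ 2 (mod 629)
2^2 ≡ 2^2 = 4 ≡ 4 (mod 629)
2^4 ≡ 4^2 = 16 ≡ 16 (mod 629)
2^8 ≡ 16^2 = 256 ≡ 256 (mod 629)
2^16 ≡ 256^2 = 65536 ≡ 120 (mod 629)
2^32 ≡ 120^2 = 14400 ≡ 562 (mod 629)
2^64 ≡ 562^2 = 315844 ≡ 86 (mod 629)
2^128 ≡ 86^2 = 7396 ≡ 477 (mod 629)
2^256 ≡ 477^2 = 227529 ≡ 460 (mod 629)
2^512 ≡ 460^2 = 211600 ≡ 256 (mod 629)
628 = 512 + 64 + 32 + 16 + 4 in binary powers of 2.
So 2^628 ≡ 256 · 86 · 562 · 120 · 16 ≡ 305 (mod 629).
Since 305 ≠ 1, base 2 is a Fermat witness: 629 is composite.

305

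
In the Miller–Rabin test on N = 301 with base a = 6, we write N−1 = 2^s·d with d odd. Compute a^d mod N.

216

301 − 1 = 300 = 2^2 · 75, so d = 75.
6^1 ≡ 6 (mod 301)
6^2 ≡ 6^2 = 36 ≡ 36 (mod 301)
6^4 ≡ 36^2 = 1296 ≡ 92 (mod 301)
6^8 ≡ 92^2 = 8464 ≡ 36 (mod 301)
6^16 ≡ 36^2 = 1296 ≡ 92 (mod 301)
6^32 ≡ 92^2 = 8464 ≡ 36 (mod 301)
6^64 ≡ 36^2 = 1296 ≡ 92 (mod 301)
75 = 64 + 8 + 2 + 1 in binary powers of 2.
So 6^75 ≡ 92 · 36 · 36 · 6 ≡ 216 (mod 301).
Squaring chain: 216 → 1; never reaches −1, so base 6 is a Miller–Rabin witness that 301 is composite.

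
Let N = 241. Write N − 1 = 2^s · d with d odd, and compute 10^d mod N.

240

241 − 1 = 240 = 2^4 · 15, so d = 15.
10^1 ≡ 10 (mod 241)
10^2 ≡ 10^2 = 100 ≡ 100 (mod 241)
10^4 ≡ 100^2 = 10000 ≡ 119 (mod 241)
10^8 ≡ 119^2 = 14161 ≡ 183 (mod 241)
15 = 8 + 4 + 2 + 1 in binary powers of 2.
So 10^15 ≡ 183 · 119 · 100 · 10 ≡ 240 (mod 241).
Since 10^d ≡ 240 (mod 241), base 10 does not prove 241 composite.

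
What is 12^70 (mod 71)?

12^1 ≡ 12 (mod 71)
12^2 ≡ 12^2 = 144 ≡ 2 (mod 71)
12^4 ≡ 2^2 = 4 ≡ 4 (mod 71)
12^8 ≡ 4^2 = 16 ≡ 16 (mod 71)
12^16 ≡ 16^2 = 256 ≡ 43 (mod 71)
12^32 ≡ 43^2 = 1849 ≡ 3 (mod 71)
12^64 ≡ 3^2 = 9 ≡ 9 (mod 71)
70 = 64 + 4 + 2 in binary powers of 2.
So 12^70 ≡ 9 · 4 · 2 ≡ 1 (mod 71).
Since the result is 1, base 12 gives no evidence that 71 is composite.

1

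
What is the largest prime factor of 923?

923 = 13 · 71
71 is prime.
So 923 = 13 · 71; the largest prime factor is 71.

71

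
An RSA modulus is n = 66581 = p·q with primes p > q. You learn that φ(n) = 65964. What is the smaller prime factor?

139

φ(n) = (p−1)(q−1) = n − (p+q) + 1, so p + q = 66581 − 65964 + 1 = 618.
p and q are the roots of t² − 618t + 66581 = 0.
Discriminant: 618² − 4·66581 = 381924 − 266324 = 115600; √115600 = 340.
q = (618 − 340)/2 = 139, p = (618 + 340)/2 = 479.
Check: 139 · 479 = 66581.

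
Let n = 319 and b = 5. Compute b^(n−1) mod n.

136

5^1 ≡ 5 (mod 319)
5^2 ≡ 5^2 = 25 ≡ 25 (mod 319)
5^4 ≡ 25^2 = 625 ≡ 306 (mod 319)
5^8 ≡ 306^2 = 93636 ≡ 169 (mod 319)
5^16 ≡ 169^2 = 28561 ≡ 170 (mod 319)
5^32 ≡ 170^2 = 28900 ≡ 190 (mod 319)
5^64 ≡ 190^2 = 36100 ≡ 53 (mod 319)
5^128 ≡ 53^2 = 2809 ≡ 257 (mod 319)
5^256 ≡ 257^2 = 66049 ≡ 16 (mod 319)
318 = 256 + 32 + 16 + 8 + 4 + 2 in binary powers of 2.
So 5^318 ≡ 16 · 190 · 170 · 169 · 306 · 25 ≡ 136 (mod 319).
Since 136 ≠ 1, base 5 is a Fermat witness: 319 is composite.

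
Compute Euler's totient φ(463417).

445200

Factor: 463417 = 61 · 71 · 107.
φ(463417) = (61−1) · (71−1) · (107−1) = 60 · 70 · 106 = 445200.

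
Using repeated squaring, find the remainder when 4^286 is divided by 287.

242

4^1 ≡ 4 (mod 287)
4^2 ≡ 4^2 = 16 ≡ 16 (mod 287)
4^4 ≡ 16^2 = 256 ≡ 256 (mod 287)
4^8 ≡ 256^2 = 65536 ≡ 100 (mod 287)
4^16 ≡ 100^2 = 10000 ≡ 242 (mod 287)
4^32 ≡ 242^2 = 58564 ≡ 16 (mod 287)
4^64 ≡ 16^2 = 256 ≡ 256 (mod 287)
4^128 ≡ 256^2 = 65536 ≡ 100 (mod 287)
4^256 ≡ 100^2 = 10000 ≡ 242 (mod 287)
286 = 256 + 16 + 8 + 4 + 2 in binary powers of 2.
So 4^286 ≡ 242 · 242 · 100 · 256 · 16 ≡ 242 (mod 287).
Since 242 ≠ 1, base 4 is a Fermat witness: 287 is composite.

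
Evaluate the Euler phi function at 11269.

Factor: 11269 = 59 · 191.
φ(11269) = (59−1) · (191−1) = 58 · 190 = 11020.

11020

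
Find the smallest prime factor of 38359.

89

38359 is odd.
Digit sum 28, not divisible by 3.
Ends in 9: not divisible by 5.
7: 38359 = 7·5479 + 6
11: 38359 = 11·3487 + 2
13: 38359 = 13·2950 + 9
17: 38359 = 17·2256 + 7
19: 38359 = 19·2018 + 17
23: 38359 = 23·1667 + 18
29: 38359 = 29·1322 + 21
31: 38359 = 31·1237 + 12
37: 38359 = 37·1036 + 27
41: 38359 = 41·935 + 24
43: 38359 = 43·892 + 3
47: 38359 = 47·816 + 7
53: 38359 = 53·723 + 40
59: 38359 = 59·650 + 9
61: 38359 = 61·628 + 51
67: 38359 = 67·572 + 35
71: 38359 = 71·540 + 19
73: 38359 = 73·525 + 34
79: 38359 = 79·485 + 44
83: 38359 = 83·462 + 13
89: 38359 = 89·431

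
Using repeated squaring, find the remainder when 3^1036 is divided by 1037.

973

3^1 ≡ 3 (mod 1037)
3^2 ≡ 3^2 = 9 ≡ 9 (mod 1037)
3^4 ≡ 9^2 = 81 ≡ 81 (mod 1037)
3^8 ≡ 81^2 = 6561 ≡ 339 (mod 1037)
3^16 ≡ 339^2 = 114921 ≡ 851 (mod 1037)
3^32 ≡ 851^2 = 724201 ≡ 375 (mod 1037)
3^64 ≡ 375^2 = 140625 ≡ 630 (mod 1037)
3^128 ≡ 630^2 = 396900 ≡ 766 (mod 1037)
3^256 ≡ 766^2 = 586756 ≡ 851 (mod 1037)
3^512 ≡ 851^2 = 724201 ≡ 375 (mod 1037)
3^1024 ≡ 375^2 = 140625 ≡ 630 (mod 1037)
1036 = 1024 + 8 + 4 in binary powers of 2.
So 3^1036 ≡ 630 · 339 · 81 ≡ 973 (mod 1037).
Since 973 ≠ 1, base 3 is a Fermat witness: 1037 is composite.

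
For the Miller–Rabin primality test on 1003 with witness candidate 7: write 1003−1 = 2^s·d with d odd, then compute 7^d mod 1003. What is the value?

1003 − 1 = 1002 = 2^1 · 501, so d = 501.
7^1 ≡ 7 (mod 1003)
7^2 ≡ 7^2 = 49 ≡ 49 (mod 1003)
7^4 ≡ 49^2 = 2401 ≡ 395 (mod 1003)
7^8 ≡ 395^2 = 156025 ≡ 560 (mod 1003)
7^16 ≡ 560^2 = 313600 ≡ 664 (mod 1003)
7^32 ≡ 664^2 = 440896 ≡ 579 (mod 1003)
7^64 ≡ 579^2 = 335241 ≡ 239 (mod 1003)
7^128 ≡ 239^2 = 57121 ≡ 953 (mod 1003)
7^256 ≡ 953^2 = 908209 ≡ 494 (mod 1003)
501 = 256 + 128 + 64 + 32 + 16 + 4 + 1 in binary powers of 2.
So 7^501 ≡ 494 · 953 · 239 · 579 · 664 · 395 · 7 ≡ 147 (mod 1003).
Squaring chain: 147; never reaches −1, so base 7 is a Miller–Rabin witness that 1003 is composite.

147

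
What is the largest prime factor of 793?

61

793 = 13 · 61
61 is prime.
So 793 = 13 · 61; the largest prime factor is 61.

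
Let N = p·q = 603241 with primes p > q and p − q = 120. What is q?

719

Since p = q + 120, we have 603241 = q(q + 120), so q² + 120q − 603241 = 0.
Discriminant: 120² + 4·603241 = 14400 + 2412964 = 2427364; √2427364 = 1558.
q = (−120 + 1558)/2 = 719, and p = q + 120 = 839.
Check: 719 · 839 = 603241.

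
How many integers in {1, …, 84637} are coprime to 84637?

Factor: 84637 = 7 · 107 · 113.
φ(84637) = (7−1) · (107−1) · (113−1) = 6 · 106 · 112 = 71232.

71232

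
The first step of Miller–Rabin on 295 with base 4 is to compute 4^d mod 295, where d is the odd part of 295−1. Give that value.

295 − 1 = 294 = 2^1 · 147, so d = 147.
4^1 ≡ 4 (mod 295)
4^2 ≡ 4^2 = 16 ≡ 16 (mod 295)
4^4 ≡ 16^2 = 256 ≡ 256 (mod 295)
4^8 ≡ 256^2 = 65536 ≡ 46 (mod 295)
4^16 ≡ 46^2 = 2116 ≡ 51 (mod 295)
4^32 ≡ 51^2 = 2601 ≡ 241 (mod 295)
4^64 ≡ 241^2 = 58081 ≡ 261 (mod 295)
4^128 ≡ 261^2 = 68121 ≡ 271 (mod 295)
147 = 128 + 16 + 2 + 1 in binary powers of 2.
So 4^147 ≡ 271 · 51 · 16 · 4 ≡ 134 (mod 295).
Squaring chain: 134; never reaches −1, so base 4 is a Miller–Rabin witness that 295 is composite.

134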